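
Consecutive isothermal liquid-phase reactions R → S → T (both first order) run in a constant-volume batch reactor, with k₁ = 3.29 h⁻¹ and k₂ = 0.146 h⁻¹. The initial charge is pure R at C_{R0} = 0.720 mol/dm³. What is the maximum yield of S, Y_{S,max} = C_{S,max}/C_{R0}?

0.865

For a first-order series the maximum intermediate yield is C_{S,max}/C_{R0} = (k₁/k₂)^[k₂/(k₂−k₁)].
= (3.29/0.146)^(0.146/(0.146−3.29)) = (22.53)^(-0.04644) = 0.8653.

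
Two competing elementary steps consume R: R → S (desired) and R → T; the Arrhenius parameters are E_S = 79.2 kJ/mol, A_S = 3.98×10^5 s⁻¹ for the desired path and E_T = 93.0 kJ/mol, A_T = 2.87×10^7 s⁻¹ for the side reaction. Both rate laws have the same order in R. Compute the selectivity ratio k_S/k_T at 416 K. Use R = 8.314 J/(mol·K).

With equal orders, S_{S/T} = k_S/k_T = (A_S/A_T)·exp[(E_T−E_S)/(RT)].
(E_T−E_S)/(RT) = (93.0−79.2)×10³/(8.314×416) = 13800/3459 = 3.990.
k_S/k_T = (3.98×10^5/2.87×10^7)·exp(3.990) = 0.01387 × 54.06 = 0.750.
Since E_S < E_T, lowering the temperature improves selectivity toward S.

0.750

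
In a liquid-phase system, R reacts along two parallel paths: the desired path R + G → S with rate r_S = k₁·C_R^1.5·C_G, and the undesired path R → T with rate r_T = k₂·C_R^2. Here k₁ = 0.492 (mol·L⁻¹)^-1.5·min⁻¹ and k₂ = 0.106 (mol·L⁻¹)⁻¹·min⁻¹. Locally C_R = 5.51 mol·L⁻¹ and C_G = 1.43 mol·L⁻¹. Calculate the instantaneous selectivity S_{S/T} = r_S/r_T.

S_{S/T} = r_S/r_T = (k₁·C_R^1.5·C_G)/(k₂·C_R^2) = (k₁/k₂)·C_R^-0.5·C_G.
= (0.492×5.510^1.5×1.430) / (0.106×5.510^2) = 9.100/3.218 = 2.83.
The undesired path is higher order in R, so low C_R (CSTR or dilute feed) favours S.

2.83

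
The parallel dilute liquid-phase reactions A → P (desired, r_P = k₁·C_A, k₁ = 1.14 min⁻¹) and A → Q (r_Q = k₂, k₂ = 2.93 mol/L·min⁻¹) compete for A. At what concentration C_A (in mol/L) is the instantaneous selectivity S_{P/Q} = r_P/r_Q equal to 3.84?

S_{P/Q} = (k₁/k₂)·C_A ⇒ C_A = S·k₂/k₁.
= 3.84×2.93/1.14 = 9.87 mol/L.

9.87 mol/L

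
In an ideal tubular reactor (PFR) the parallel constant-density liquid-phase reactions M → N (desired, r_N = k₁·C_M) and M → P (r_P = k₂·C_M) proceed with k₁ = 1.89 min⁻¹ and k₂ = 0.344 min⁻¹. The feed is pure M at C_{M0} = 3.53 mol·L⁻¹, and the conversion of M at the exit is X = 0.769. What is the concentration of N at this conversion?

2.30 mol·L⁻¹

C_M = C_{M0}(1−X) = 0.8154 mol·L⁻¹.
Both paths are first order in M, so the instantaneous fraction to N is constant: dC_N/d(−C_M) = k₁/(k₁+k₂) = 0.8460.
C_N = 0.8460·(C_{M0}−C_M) = 0.8460×2.715 = 2.30 mol·L⁻¹.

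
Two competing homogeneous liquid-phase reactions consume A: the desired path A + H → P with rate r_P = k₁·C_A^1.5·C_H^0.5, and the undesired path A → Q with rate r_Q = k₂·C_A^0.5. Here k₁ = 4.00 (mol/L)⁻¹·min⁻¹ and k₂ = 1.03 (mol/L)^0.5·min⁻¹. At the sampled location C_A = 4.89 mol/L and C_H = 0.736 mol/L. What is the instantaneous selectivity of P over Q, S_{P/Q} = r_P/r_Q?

S_{P/Q} = r_P/r_Q = (k₁·C_A^1.5·C_H^0.5)/(k₂·C_A^0.5) = (k₁/k₂)·C_A·C_H^0.5.
= (4.00×4.890^1.5×0.7360^0.5) / (1.03×4.890^0.5) = 37.11/2.278 = 16.3.
Since the desired path is higher order in A, keeping C_A high (PFR or concentrated feed) favours P.

16.3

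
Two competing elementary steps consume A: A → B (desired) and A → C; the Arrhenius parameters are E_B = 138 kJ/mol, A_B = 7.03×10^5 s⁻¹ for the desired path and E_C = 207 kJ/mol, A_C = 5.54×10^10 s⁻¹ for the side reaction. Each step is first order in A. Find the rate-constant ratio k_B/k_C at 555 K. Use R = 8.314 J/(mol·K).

Since both paths have the same order in A, the concentration cancels and S_{B/C} = k_B/k_C = (A_B/A_C)·exp[(E_C−E_B)/(RT)].
(E_C−E_B)/(RT) = (207−138)×10³/(8.314×555) = 69000/4614 = 14.95.
k_B/k_C = (7.03×10^5/5.54×10^10)·exp(14.95) = 1.269×10^-5 × 3.121×10^6 = 39.6.

39.6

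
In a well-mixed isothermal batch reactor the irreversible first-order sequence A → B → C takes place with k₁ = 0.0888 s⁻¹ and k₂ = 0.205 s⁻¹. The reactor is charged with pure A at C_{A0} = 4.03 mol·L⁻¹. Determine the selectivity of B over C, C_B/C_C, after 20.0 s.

0.163

For first-order series with pure A initially, C_B(t) = k₁C_{A0}/(k₂−k₁)·(e^(−k₁t) − e^(−k₂t)).
e^(−k₁t) = e^(−0.0888×20.0) = e^(−1.776) = 0.1693; e^(−k₂t) = e^(−4.100) = 0.01657.
C_B = 0.0888×4.03/(0.205−0.0888) × (0.1693−0.01657) = 3.080×0.1527 = 0.4704 mol·L⁻¹.
C_A = C_{A0}e^(−k₁t) = 0.6823 mol·L⁻¹, so C_C = C_{A0}−C_A−C_B = 2.877 mol·L⁻¹; C_B/C_C = 0.163.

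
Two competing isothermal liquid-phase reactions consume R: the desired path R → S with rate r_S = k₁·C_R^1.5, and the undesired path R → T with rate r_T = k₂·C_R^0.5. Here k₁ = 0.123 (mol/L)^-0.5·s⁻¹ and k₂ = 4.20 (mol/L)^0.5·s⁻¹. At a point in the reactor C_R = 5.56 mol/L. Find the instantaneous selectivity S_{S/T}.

S_{S/T} = r_S/r_T = (k₁·C_R^1.5)/(k₂·C_R^0.5) = (k₁/k₂)·C_R.
= (0.123×5.560^1.5) / (4.20×5.560^0.5) = 1.613/9.903 = 0.163.

0.163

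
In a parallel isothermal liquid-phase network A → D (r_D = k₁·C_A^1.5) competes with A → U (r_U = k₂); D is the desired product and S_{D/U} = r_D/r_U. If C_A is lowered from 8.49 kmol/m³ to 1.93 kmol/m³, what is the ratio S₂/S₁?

S_{D/U} = (k₁/k₂)·C_A^1.5, so S₂/S₁ = (C_{A,2}/C_{A,1})^1.5.
= (1.93/8.49)^1.5 = (0.2273)^1.5 = 0.108.
Selectivity toward D falls as C_A falls — high-concentration operation is favoured.

0.108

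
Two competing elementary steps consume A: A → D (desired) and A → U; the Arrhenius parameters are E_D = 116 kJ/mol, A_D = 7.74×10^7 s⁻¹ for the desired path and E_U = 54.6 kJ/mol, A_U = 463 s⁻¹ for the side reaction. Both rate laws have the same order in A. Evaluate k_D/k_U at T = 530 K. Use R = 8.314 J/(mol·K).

0.148

k_D/k_U = (A_D/A_U)·exp[−(E_D−E_U)/(RT)] = (A_D/A_U)·exp[(E_U−E_D)/(RT)].
(E_U−E_D)/(RT) = (54.6−116)×10³/(8.314×530) = -61400/4406 = -13.93.
k_D/k_U = (7.74×10^7/463)·exp(-13.93) = 1.672×10^5 × 8.881×10^-7 = 0.148.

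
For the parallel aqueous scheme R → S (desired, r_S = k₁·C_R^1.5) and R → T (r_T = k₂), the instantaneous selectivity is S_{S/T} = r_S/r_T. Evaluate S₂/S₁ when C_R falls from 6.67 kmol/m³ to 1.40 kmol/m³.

S_{S/T} = (k₁/k₂)·C_R^1.5, so S₂/S₁ = (C_{R,2}/C_{R,1})^1.5.
= (1.40/6.67)^1.5 = (0.2099)^1.5 = 0.0962.
Selectivity toward S falls as C_R falls — high-concentration operation is favoured.

0.0962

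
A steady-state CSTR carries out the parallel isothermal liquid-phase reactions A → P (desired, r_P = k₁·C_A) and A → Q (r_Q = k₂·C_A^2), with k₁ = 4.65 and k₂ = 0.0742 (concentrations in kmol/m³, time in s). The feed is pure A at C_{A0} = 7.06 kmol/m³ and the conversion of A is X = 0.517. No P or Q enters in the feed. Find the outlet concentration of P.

Exit C_A = C_{A0}(1−X) = 7.06×0.483 = 3.410 kmol/m³.
In a CSTR the entire volume is at exit conditions, so r_P = 4.65×3.410 = 15.86 and r_Q = 0.0742×3.410^2 = 0.8628.
Fraction of consumed A going to P: r_P/(r_P+r_Q) = 0.9484.
C_P = 0.9484·C_{A0}·X = 0.9484×7.06×0.517 = 3.46 kmol/m³.

3.46 kmol/m³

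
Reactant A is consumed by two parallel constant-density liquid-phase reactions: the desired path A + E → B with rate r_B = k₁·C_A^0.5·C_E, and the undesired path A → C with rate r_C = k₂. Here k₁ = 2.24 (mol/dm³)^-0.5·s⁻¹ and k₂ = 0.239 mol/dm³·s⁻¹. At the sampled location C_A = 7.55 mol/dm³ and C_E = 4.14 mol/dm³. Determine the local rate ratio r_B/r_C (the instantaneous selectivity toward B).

S_{B/C} = r_B/r_C = (k₁·C_A^0.5·C_E)/(k₂) = (k₁/k₂)·C_A^0.5·C_E.
= (2.24×7.550^0.5×4.140) / (0.239) = 25.48/0.2390 = 107.
Since the desired path is higher order in A, keeping C_A high (PFR or concentrated feed) favours B.

107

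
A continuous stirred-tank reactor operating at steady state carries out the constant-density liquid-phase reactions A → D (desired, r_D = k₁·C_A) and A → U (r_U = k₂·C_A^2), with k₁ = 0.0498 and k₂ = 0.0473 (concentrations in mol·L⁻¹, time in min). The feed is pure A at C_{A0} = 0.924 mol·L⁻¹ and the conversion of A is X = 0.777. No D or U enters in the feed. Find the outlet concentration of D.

Exit C_A = C_{A0}(1−X) = 0.924×0.223 = 0.2061 mol·L⁻¹.
Rates in a CSTR are evaluated at the outlet concentration: r_D = 0.0498×0.2061 = 0.01026, r_U = 0.0473×0.2061^2 = 0.002008.
Fraction of consumed A going to D: r_D/(r_D+r_U) = 0.8363.
C_D = 0.8363·C_{A0}·X = 0.8363×0.924×0.777 = 0.600 mol·L⁻¹.

0.600 mol·L⁻¹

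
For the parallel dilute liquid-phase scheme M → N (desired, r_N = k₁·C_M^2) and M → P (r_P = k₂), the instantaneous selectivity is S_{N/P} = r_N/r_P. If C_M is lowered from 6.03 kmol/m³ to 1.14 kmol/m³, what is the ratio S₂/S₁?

0.0357

S_{N/P} = (k₁/k₂)·C_M^2, so S₂/S₁ = (C_{M,2}/C_{M,1})^2.
= (1.14/6.03)^2 = (0.1891)^2 = 0.0357.
Selectivity toward N falls as C_M falls — high-concentration operation is favoured.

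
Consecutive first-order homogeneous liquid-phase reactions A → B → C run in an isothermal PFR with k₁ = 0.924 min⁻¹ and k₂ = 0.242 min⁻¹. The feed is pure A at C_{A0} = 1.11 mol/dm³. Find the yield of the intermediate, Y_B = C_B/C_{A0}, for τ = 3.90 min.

0.490

For first-order series with pure A initially, C_B(τ) = k₁C_{A0}/(k₂−k₁)·(e^(−k₁τ) − e^(−k₂τ)).
e^(−k₁τ) = e^(−0.924×3.90) = e^(−3.604) = 0.02723; e^(−k₂τ) = e^(−0.9438) = 0.3891.
C_B = 0.924×1.11/(0.242−0.924) × (0.02723−0.3891) = (-1.504)×(-0.3619) = 0.5443 mol/dm³.
Y_B = C_B/C_{A0} = 0.5443/1.11 = 0.490.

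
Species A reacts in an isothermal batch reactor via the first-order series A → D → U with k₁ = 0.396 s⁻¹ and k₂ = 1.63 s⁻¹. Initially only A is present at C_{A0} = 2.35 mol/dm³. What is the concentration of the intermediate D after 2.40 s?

The intermediate concentration in a first-order A→B→C sequence is C_D = k₁C_{A0}(e^(−k₁t) − e^(−k₂t))/(k₂−k₁).
e^(−k₁t) = e^(−0.396×2.40) = e^(−0.9504) = 0.3866; e^(−k₂t) = e^(−3.912) = 0.02000.
C_D = 0.396×2.35/(1.63−0.396) × (0.3866−0.02000) = 0.7541×0.3666 = 0.2765 mol/dm³.

0.276 mol/dm³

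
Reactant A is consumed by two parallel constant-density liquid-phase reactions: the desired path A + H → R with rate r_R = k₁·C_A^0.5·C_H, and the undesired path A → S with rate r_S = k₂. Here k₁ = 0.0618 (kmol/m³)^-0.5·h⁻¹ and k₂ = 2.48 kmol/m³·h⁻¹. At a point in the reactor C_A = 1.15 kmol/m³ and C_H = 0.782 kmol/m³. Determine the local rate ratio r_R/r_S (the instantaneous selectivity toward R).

0.0209

S_{R/S} = r_R/r_S = (k₁·C_A^0.5·C_H)/(k₂) = (k₁/k₂)·C_A^0.5·C_H.
= (0.0618×1.150^0.5×0.7820) / (2.48) = 0.05183/2.480 = 0.0209.
Since the desired path is higher order in A, keeping C_A high (PFR or concentrated feed) favours R.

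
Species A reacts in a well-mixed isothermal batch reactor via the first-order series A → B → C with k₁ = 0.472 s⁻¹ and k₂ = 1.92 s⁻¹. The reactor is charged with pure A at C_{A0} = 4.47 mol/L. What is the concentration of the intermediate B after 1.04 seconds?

For first-order series with pure A initially, C_B(t) = k₁C_{A0}/(k₂−k₁)·(e^(−k₁t) − e^(−k₂t)).
e^(−k₁t) = e^(−0.472×1.04) = e^(−0.4909) = 0.6121; e^(−k₂t) = e^(−1.997) = 0.1358.
C_B = 0.472×4.47/(1.92−0.472) × (0.6121−0.1358) = 1.457×0.4763 = 0.6940 mol/L.

0.694 mol/L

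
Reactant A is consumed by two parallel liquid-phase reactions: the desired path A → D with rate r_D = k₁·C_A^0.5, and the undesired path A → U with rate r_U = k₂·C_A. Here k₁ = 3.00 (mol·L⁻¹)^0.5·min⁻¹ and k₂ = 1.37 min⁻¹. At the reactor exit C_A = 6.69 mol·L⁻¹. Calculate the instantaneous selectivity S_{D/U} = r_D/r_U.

0.847

S_{D/U} = r_D/r_U = (k₁·C_A^0.5)/(k₂·C_A) = (k₁/k₂)·C_A^-0.5.
= (3.00×6.690^0.5) / (1.37×6.690) = 7.760/9.165 = 0.847.
The undesired path is higher order in A, so low C_A (CSTR or dilute feed) favours D.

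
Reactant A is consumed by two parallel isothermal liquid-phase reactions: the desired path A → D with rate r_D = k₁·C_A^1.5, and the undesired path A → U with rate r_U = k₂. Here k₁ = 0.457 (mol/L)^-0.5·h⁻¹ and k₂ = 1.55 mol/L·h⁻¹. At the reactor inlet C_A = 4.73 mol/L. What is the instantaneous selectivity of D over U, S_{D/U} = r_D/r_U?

S_{D/U} = r_D/r_U = (k₁·C_A^1.5)/(k₂) = (k₁/k₂)·C_A^1.5.
= (0.457×4.730^1.5) / (1.55) = 4.701/1.550 = 3.03.
Since the desired path is higher order in A, keeping C_A high (PFR or concentrated feed) favours D.

3.03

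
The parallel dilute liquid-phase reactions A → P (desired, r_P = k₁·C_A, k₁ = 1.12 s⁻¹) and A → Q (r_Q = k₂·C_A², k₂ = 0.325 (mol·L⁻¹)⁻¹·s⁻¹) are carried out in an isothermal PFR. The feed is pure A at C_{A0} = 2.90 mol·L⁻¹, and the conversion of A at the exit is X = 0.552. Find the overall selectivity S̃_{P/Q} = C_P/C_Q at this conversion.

C_A = C_{A0}(1−X) = 1.299 mol·L⁻¹.
Along a PFR/batch, dC_P/dC_A = −r_P/(r_P+r_Q) = −k₁/(k₁+k₂·C_A).
Integrating from C_{A0} to C_A: C_P = (1.12/0.325)·ln[(1.12+0.325·2.90)/(1.12+0.325·1.30)] = 3.446·ln(2.062/1.542) = 1.002 mol·L⁻¹.
C_Q = (C_{A0}−C_A)−C_P = 0.5991 mol·L⁻¹; S̃_{P/Q} = 1.002/0.5991 = 1.67.

1.67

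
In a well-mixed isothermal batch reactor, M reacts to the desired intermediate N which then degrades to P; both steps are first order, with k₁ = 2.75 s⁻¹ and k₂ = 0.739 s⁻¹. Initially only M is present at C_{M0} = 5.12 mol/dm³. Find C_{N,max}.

Evaluating C_N at t_opt = ln(k₂/k₁)/(k₂−k₁) gives C_{N,max}/C_{M0} = (k₁/k₂)^[k₂/(k₂−k₁)].
= (2.75/0.739)^(0.739/(0.739−2.75)) = (3.721)^(-0.3675) = 0.6170.
C_{N,max} = 0.6170×5.12 = 3.16 mol/dm³.

3.16 mol/dm³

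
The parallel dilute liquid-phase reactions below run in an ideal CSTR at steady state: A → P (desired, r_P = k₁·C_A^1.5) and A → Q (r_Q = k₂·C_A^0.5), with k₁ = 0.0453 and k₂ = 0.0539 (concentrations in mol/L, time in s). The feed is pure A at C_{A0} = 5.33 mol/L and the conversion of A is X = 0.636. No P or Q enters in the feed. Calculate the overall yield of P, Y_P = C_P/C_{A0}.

0.394

Exit C_A = C_{A0}(1−X) = 5.33×0.364 = 1.940 mol/L.
Rates in a CSTR are evaluated at the outlet concentration: r_P = 0.0453×1.940^1.5 = 0.1224, r_Q = 0.0539×1.940^0.5 = 0.07508.
Fraction of consumed A going to P: r_P/(r_P+r_Q) = 0.6199.
C_P = 0.6199·C_{A0}·X = 0.6199×5.33×0.636 = 2.10 mol/L; Y_P = C_P/C_{A0} = 0.394.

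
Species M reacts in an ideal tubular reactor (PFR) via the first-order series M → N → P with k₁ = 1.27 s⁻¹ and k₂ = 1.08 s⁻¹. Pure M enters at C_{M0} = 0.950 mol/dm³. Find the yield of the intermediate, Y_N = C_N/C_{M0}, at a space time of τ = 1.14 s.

The intermediate concentration in a first-order A→B→C sequence is C_N = k₁C_{M0}(e^(−k₁τ) − e^(−k₂τ))/(k₂−k₁).
e^(−k₁τ) = e^(−1.27×1.14) = e^(−1.448) = 0.2351; e^(−k₂τ) = e^(−1.231) = 0.2919.
C_N = 1.27×0.950/(1.08−1.27) × (0.2351−0.2919) = (-6.350)×(-0.05686) = 0.3610 mol/dm³.
Y_N = C_N/C_{M0} = 0.3610/0.950 = 0.380.

0.380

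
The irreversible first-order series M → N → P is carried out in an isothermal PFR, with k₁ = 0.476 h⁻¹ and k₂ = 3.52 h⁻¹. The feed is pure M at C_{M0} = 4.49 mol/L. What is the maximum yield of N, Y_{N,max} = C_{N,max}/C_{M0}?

0.0989

At the optimum, C_{N,max}/C_{M0} = (k₁/k₂)^[k₂/(k₂−k₁)].
= (0.476/3.52)^(3.52/(3.52−0.476)) = (0.1352)^(1.156) = 0.09890.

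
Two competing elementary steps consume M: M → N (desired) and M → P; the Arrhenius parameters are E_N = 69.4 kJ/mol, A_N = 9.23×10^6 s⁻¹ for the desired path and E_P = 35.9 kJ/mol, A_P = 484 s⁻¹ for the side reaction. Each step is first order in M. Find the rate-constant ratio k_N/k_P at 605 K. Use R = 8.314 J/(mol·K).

24.4

k_N/k_P = (A_N/A_P)·exp[−(E_N−E_P)/(RT)] = (A_N/A_P)·exp[(E_P−E_N)/(RT)].
(E_P−E_N)/(RT) = (35.9−69.4)×10³/(8.314×605) = -33500/5030 = -6.660.
k_N/k_P = (9.23×10^6/484)·exp(-6.660) = 19070 × 0.001281 = 24.4.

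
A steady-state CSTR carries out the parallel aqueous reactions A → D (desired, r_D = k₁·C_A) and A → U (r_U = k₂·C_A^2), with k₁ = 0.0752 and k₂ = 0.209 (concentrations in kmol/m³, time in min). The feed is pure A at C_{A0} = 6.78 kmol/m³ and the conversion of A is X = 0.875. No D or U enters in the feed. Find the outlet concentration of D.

Exit C_A = C_{A0}(1−X) = 6.78×0.125 = 0.8475 kmol/m³.
Rates in a CSTR are evaluated at the outlet concentration: r_D = 0.0752×0.8475 = 0.06373, r_U = 0.209×0.8475^2 = 0.1501.
Fraction of consumed A going to D: r_D/(r_D+r_U) = 0.2980.
C_D = 0.2980·C_{A0}·X = 0.2980×6.78×0.875 = 1.77 kmol/m³.

1.77 kmol/m³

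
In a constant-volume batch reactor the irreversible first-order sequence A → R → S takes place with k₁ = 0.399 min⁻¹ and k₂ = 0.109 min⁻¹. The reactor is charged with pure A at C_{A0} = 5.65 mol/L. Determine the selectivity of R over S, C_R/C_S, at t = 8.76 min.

1.01

The intermediate concentration in a first-order A→B→C sequence is C_R = k₁C_{A0}(e^(−k₁t) − e^(−k₂t))/(k₂−k₁).
e^(−k₁t) = e^(−0.399×8.76) = e^(−3.495) = 0.03034; e^(−k₂t) = e^(−0.9548) = 0.3849.
C_R = 0.399×5.65/(0.109−0.399) × (0.03034−0.3849) = (-7.774)×(-0.3545) = 2.756 mol/L.
C_A = C_{A0}e^(−k₁t) = 0.1714 mol/L, so C_S = C_{A0}−C_A−C_R = 2.723 mol/L; C_R/C_S = 1.01.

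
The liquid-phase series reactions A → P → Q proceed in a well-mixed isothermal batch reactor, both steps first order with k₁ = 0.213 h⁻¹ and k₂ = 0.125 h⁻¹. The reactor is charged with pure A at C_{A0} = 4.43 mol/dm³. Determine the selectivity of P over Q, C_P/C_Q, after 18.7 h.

For first-order series with pure A initially, C_P(t) = k₁C_{A0}/(k₂−k₁)·(e^(−k₁t) − e^(−k₂t)).
e^(−k₁t) = e^(−0.213×18.7) = e^(−3.983) = 0.01863; e^(−k₂t) = e^(−2.337) = 0.09657.
C_P = 0.213×4.43/(0.125−0.213) × (0.01863−0.09657) = (-10.72)×(-0.07794) = 0.8357 mol/dm³.
C_A = C_{A0}e^(−k₁t) = 0.08252 mol/dm³, so C_Q = C_{A0}−C_A−C_P = 3.512 mol/dm³; C_P/C_Q = 0.238.

0.238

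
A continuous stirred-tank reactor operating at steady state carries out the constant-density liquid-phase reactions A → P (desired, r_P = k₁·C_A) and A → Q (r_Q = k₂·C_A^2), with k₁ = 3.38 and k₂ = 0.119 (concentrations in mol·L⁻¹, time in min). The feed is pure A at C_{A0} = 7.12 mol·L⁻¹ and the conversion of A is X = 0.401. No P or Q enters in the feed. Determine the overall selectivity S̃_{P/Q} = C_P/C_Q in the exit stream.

6.66

Exit C_A = C_{A0}(1−X) = 7.12×0.599 = 4.265 mol·L⁻¹.
A CSTR operates uniformly at the exit composition, giving r_P = 14.42 and r_Q = 2.165 (each k·C_A^n at C_A = 4.265).
Overall selectivity = C_P/C_Q = r_Pτ/(r_Qτ) = r_P/r_Q = 6.66.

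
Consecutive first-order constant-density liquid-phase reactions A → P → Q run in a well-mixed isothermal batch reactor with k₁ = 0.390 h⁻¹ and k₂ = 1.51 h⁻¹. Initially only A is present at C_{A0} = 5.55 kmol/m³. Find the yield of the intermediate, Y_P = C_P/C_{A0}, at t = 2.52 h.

0.123

Solving the coupled first-order balances gives C_P(t) = [k₁/(k₂−k₁)]·C_{A0}·(e^(−k₁t) − e^(−k₂t)).
e^(−k₁t) = e^(−0.390×2.52) = e^(−0.9828) = 0.3743; e^(−k₂t) = e^(−3.805) = 0.02225.
C_P = 0.390×5.55/(1.51−0.390) × (0.3743−0.02225) = 1.933×0.3520 = 0.6803 kmol/m³.
Y_P = C_P/C_{A0} = 0.6803/5.55 = 0.123.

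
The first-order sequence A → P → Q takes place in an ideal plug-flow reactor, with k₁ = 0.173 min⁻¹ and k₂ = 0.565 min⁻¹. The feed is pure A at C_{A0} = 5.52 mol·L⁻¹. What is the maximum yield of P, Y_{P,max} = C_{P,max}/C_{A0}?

0.182

For a first-order series the maximum intermediate yield is C_{P,max}/C_{A0} = (k₁/k₂)^[k₂/(k₂−k₁)].
= (0.173/0.565)^(0.565/(0.565−0.173)) = (0.3062)^(1.441) = 0.1816.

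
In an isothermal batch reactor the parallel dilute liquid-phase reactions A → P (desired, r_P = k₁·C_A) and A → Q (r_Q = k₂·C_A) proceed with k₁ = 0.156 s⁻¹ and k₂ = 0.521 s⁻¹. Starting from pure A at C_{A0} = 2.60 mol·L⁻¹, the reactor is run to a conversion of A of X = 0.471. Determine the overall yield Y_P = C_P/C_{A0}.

C_A = C_{A0}(1−X) = 1.375 mol·L⁻¹.
Both paths are first order in A, so the instantaneous fraction to P is constant: dC_P/d(−C_A) = k₁/(k₁+k₂) = 0.2304.
C_P = 0.2304·(C_{A0}−C_A) = 0.2304×1.225 = 0.282 mol·L⁻¹.
Y_P = C_P/C_{A0} = 0.2822/2.60 = 0.109.

0.109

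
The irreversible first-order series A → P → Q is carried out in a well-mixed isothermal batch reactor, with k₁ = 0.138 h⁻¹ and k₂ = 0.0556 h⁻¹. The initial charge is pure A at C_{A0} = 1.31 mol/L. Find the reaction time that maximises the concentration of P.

11.0 h

Setting dC_P/dt = 0 gives t_opt = ln(k₂/k₁)/(k₂−k₁).
= ln(0.0556/0.138)/(0.0556−0.138) = ln(0.4029)/-0.08240 = -0.9091/-0.08240 = 11.0 h.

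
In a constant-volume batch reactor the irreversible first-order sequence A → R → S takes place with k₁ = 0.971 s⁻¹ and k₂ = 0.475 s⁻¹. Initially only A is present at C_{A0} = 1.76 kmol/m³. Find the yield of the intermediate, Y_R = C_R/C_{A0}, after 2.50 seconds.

For first-order series with pure A initially, C_R(t) = k₁C_{A0}/(k₂−k₁)·(e^(−k₁t) − e^(−k₂t)).
e^(−k₁t) = e^(−0.971×2.50) = e^(−2.427) = 0.08826; e^(−k₂t) = e^(−1.188) = 0.3050.
C_R = 0.971×1.76/(0.475−0.971) × (0.08826−0.3050) = (-3.445)×(-0.2167) = 0.7467 kmol/m³.
Y_R = C_R/C_{A0} = 0.7467/1.76 = 0.424.

0.424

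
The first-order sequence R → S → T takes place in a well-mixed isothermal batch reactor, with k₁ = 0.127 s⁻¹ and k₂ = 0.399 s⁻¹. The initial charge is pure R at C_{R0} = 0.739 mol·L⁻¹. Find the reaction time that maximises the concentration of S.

4.21 s

Setting dC_S/dt = 0 gives t_opt = ln(k₂/k₁)/(k₂−k₁).
= ln(0.399/0.127)/(0.399−0.127) = ln(3.142)/0.2720 = 1.145/0.2720 = 4.21 s.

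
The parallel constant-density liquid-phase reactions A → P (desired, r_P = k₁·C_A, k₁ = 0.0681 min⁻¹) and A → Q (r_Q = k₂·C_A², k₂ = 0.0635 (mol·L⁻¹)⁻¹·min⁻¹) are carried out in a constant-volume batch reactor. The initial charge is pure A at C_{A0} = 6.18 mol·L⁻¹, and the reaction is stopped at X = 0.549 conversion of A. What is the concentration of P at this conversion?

C_A = C_{A0}(1−X) = 2.787 mol·L⁻¹.
Along a PFR/batch, dC_P/dC_A = −r_P/(r_P+r_Q) = −k₁/(k₁+k₂·C_A).
Integrating from C_{A0} to C_A: C_P = (0.0681/0.0635)·ln[(0.0681+0.0635·6.18)/(0.0681+0.0635·2.79)] = 1.072·ln(0.4605/0.2451) = 0.6765 mol·L⁻¹.

0.676 mol·L⁻¹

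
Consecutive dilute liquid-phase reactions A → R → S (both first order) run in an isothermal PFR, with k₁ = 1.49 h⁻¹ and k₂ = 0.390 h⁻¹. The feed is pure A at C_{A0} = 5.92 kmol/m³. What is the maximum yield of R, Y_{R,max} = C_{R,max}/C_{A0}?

0.622

Evaluating C_R at τ_opt = ln(k₂/k₁)/(k₂−k₁) gives C_{R,max}/C_{A0} = (k₁/k₂)^[k₂/(k₂−k₁)].
= (1.49/0.390)^(0.390/(0.390−1.49)) = (3.821)^(-0.3545) = 0.6217.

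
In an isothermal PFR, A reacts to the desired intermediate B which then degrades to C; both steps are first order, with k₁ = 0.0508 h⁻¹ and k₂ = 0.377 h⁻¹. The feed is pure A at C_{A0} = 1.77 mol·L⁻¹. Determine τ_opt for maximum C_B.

The intermediate peaks when r₁ = r₂, i.e. k₁e^(−k₁τ) = k₂e^(−k₂τ), giving τ_opt = ln(k₂/k₁)/(k₂−k₁).
= ln(0.377/0.0508)/(0.377−0.0508) = ln(7.421)/0.3262 = 2.004/0.3262 = 6.14 h.

6.14 h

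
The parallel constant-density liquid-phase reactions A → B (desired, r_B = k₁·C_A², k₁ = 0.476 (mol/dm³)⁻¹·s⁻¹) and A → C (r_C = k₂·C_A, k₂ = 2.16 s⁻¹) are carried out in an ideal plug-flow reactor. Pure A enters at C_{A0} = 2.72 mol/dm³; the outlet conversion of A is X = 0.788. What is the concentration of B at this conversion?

0.555 mol/dm³

C_A = C_{A0}(1−X) = 0.5766 mol/dm³.
Along a PFR/batch, dC_C/dC_A = −r_C/(r_B+r_C) = −k₂/(k₂+k₁·C_A).
Integrating from C_{A0} to C_A: C_C = (2.16/0.476)·ln[(2.16+0.476·2.72)/(2.16+0.476·0.577)] = 4.538·ln(3.455/2.434) = 1.588 mol/dm³.
Then C_B = (C_{A0}−C_A) − C_C = 2.143 − 1.588 = 0.5551 mol/dm³.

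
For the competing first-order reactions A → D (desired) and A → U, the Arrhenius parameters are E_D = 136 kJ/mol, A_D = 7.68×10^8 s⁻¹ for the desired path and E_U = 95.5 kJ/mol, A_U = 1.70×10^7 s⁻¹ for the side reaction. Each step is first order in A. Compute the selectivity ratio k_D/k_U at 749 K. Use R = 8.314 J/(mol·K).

k_D/k_U = (A_D/A_U)·exp[−(E_D−E_U)/(RT)] = (A_D/A_U)·exp[(E_U−E_D)/(RT)].
(E_U−E_D)/(RT) = (95.5−136)×10³/(8.314×749) = -40500/6227 = -6.504.
k_D/k_U = (7.68×10^8/1.70×10^7)·exp(-6.504) = 45.18 × 0.001498 = 0.0677.
Since E_D > E_U, raising the temperature improves selectivity toward D.

0.0677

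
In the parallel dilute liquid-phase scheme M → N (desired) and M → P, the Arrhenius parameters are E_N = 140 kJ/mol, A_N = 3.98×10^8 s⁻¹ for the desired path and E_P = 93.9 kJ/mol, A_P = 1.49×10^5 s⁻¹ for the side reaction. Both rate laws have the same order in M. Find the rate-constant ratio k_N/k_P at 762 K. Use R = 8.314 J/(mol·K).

1.85

With equal orders, S_{N/P} = k_N/k_P = (A_N/A_P)·exp[(E_P−E_N)/(RT)].
(E_P−E_N)/(RT) = (93.9−140)×10³/(8.314×762) = -46100/6335 = -7.277.
k_N/k_P = (3.98×10^8/1.49×10^5)·exp(-7.277) = 2671 × 6.914×10^-4 = 1.85.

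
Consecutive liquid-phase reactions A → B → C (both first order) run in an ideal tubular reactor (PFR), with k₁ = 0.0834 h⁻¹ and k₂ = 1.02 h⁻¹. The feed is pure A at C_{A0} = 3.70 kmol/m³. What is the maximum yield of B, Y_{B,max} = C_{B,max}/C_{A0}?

0.0654

For a first-order series the maximum intermediate yield is C_{B,max}/C_{A0} = (k₁/k₂)^[k₂/(k₂−k₁)].
= (0.0834/1.02)^(1.02/(1.02−0.0834)) = (0.08176)^(1.089) = 0.06542.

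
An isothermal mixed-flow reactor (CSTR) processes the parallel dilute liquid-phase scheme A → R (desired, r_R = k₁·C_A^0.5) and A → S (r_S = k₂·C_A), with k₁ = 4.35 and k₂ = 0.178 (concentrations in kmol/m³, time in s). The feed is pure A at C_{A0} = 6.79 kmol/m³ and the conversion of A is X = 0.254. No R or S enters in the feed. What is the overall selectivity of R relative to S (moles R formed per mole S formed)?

Exit C_A = C_{A0}(1−X) = 6.79×0.746 = 5.065 kmol/m³.
Rates in a CSTR are evaluated at the outlet concentration: r_R = 4.35×5.065^0.5 = 9.790, r_S = 0.178×5.065 = 0.9016.
Overall selectivity = C_R/C_S = r_Rτ/(r_Sτ) = r_R/r_S = 10.9.

10.9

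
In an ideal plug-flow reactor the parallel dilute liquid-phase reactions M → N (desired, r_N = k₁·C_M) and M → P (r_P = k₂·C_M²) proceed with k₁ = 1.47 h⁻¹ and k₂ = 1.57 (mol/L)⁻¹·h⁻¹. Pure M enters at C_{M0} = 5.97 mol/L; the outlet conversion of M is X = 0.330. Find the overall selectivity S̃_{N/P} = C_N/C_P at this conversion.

0.190

C_M = C_{M0}(1−X) = 4.000 mol/L.
Along a PFR/batch, dC_N/dC_M = −r_N/(r_N+r_P) = −k₁/(k₁+k₂·C_M).
Integrating from C_{M0} to C_M: C_N = (1.47/1.57)·ln[(1.47+1.57·5.97)/(1.47+1.57·4.00)] = 0.9363·ln(10.84/7.750) = 0.3144 mol/L.
C_P = (C_{M0}−C_M)−C_N = 1.656 mol/L; S̃_{N/P} = 0.3144/1.656 = 0.190.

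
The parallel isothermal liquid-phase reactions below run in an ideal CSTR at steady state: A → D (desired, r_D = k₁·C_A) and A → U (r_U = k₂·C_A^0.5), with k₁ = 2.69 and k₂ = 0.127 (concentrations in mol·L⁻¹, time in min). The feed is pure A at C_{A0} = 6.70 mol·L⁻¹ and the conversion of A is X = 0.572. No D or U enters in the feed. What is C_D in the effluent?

3.73 mol·L⁻¹

Exit C_A = C_{A0}(1−X) = 6.70×0.428 = 2.868 mol·L⁻¹.
A CSTR operates uniformly at the exit composition, giving r_D = 7.714 and r_U = 0.2151 (each k·C_A^n at C_A = 2.868).
Fraction of consumed A going to D: r_D/(r_D+r_U) = 0.9729.
C_D = 0.9729·C_{A0}·X = 0.9729×6.70×0.572 = 3.73 mol·L⁻¹.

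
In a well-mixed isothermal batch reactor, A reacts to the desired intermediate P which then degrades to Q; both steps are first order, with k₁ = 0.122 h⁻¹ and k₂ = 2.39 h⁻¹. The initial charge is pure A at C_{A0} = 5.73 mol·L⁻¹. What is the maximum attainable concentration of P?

For a first-order series the maximum intermediate yield is C_{P,max}/C_{A0} = (k₁/k₂)^[k₂/(k₂−k₁)].
= (0.122/2.39)^(2.39/(2.39−0.122)) = (0.05105)^(1.054) = 0.04350.
C_{P,max} = 0.04350×5.73 = 0.249 mol·L⁻¹.

0.249 mol·L⁻¹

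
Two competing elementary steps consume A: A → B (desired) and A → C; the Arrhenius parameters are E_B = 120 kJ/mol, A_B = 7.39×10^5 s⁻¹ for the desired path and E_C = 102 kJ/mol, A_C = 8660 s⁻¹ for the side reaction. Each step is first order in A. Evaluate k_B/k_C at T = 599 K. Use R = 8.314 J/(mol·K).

k_B/k_C = (A_B/A_C)·exp[−(E_B−E_C)/(RT)] = (A_B/A_C)·exp[(E_C−E_B)/(RT)].
(E_C−E_B)/(RT) = (102−120)×10³/(8.314×599) = -18000/4980 = -3.614.
k_B/k_C = (7.39×10^5/8660)·exp(-3.614) = 85.33 × 0.02693 = 2.30.

2.30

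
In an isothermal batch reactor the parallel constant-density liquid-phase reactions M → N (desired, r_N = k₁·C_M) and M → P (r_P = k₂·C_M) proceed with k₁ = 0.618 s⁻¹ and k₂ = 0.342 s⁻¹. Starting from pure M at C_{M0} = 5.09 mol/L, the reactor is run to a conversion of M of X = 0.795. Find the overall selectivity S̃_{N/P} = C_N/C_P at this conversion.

1.81

C_M = C_{M0}(1−X) = 1.043 mol/L.
Both paths are first order in M, so the instantaneous fraction to N is constant: dC_N/d(−C_M) = k₁/(k₁+k₂) = 0.6438.
C_N = 0.6438·(C_{M0}−C_M) = 0.6438×4.047 = 2.60 mol/L.
C_P = (C_{M0}−C_M)−C_N = 1.442 mol/L; S̃_{N/P} = 2.605/1.442 = 1.81.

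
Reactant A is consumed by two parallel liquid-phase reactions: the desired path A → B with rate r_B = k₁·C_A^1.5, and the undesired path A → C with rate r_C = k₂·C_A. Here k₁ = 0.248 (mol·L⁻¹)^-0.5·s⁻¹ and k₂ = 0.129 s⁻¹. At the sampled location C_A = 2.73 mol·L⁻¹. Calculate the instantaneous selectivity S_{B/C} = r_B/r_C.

S_{B/C} = r_B/r_C = (k₁·C_A^1.5)/(k₂·C_A) = (k₁/k₂)·C_A^0.5.
= (0.248×2.730^1.5) / (0.129×2.730) = 1.119/0.3522 = 3.18.
Since the desired path is higher order in A, keeping C_A high (PFR or concentrated feed) favours B.

3.18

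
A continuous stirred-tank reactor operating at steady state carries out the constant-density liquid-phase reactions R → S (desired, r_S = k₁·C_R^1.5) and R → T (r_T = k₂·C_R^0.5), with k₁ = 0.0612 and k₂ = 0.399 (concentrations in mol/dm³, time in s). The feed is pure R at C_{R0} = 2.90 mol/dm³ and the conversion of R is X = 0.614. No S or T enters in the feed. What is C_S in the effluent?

Exit C_R = C_{R0}(1−X) = 2.90×0.386 = 1.119 mol/dm³.
In a CSTR the entire volume is at exit conditions, so r_S = 0.0612×1.119^1.5 = 0.07248 and r_T = 0.399×1.119^0.5 = 0.4221.
Fraction of consumed R going to S: r_S/(r_S+r_T) = 0.1465.
C_S = 0.1465·C_{R0}·X = 0.1465×2.90×0.614 = 0.261 mol/dm³.

0.261 mol/dm³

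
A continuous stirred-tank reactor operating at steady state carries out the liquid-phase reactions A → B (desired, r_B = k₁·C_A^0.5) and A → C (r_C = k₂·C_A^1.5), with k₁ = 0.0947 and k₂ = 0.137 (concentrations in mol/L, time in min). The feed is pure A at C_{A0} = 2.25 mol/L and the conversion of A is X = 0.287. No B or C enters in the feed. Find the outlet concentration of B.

0.194 mol/L

Exit C_A = C_{A0}(1−X) = 2.25×0.713 = 1.604 mol/L.
A CSTR operates uniformly at the exit composition, giving r_B = 0.1199 and r_C = 0.2784 (each k·C_A^n at C_A = 1.604).
Fraction of consumed A going to B: r_B/(r_B+r_C) = 0.3011.
C_B = 0.3011·C_{A0}·X = 0.3011×2.25×0.287 = 0.194 mol/L.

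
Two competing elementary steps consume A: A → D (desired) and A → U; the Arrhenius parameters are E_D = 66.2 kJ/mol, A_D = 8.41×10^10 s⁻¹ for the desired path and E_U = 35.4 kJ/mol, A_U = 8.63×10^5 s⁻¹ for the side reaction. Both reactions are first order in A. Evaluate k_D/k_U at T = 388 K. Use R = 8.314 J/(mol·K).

6.95

With equal orders, S_{D/U} = k_D/k_U = (A_D/A_U)·exp[(E_U−E_D)/(RT)].
(E_U−E_D)/(RT) = (35.4−66.2)×10³/(8.314×388) = -30800/3226 = -9.548.
k_D/k_U = (8.41×10^10/8.63×10^5)·exp(-9.548) = 97451 × 7.135×10^-5 = 6.95.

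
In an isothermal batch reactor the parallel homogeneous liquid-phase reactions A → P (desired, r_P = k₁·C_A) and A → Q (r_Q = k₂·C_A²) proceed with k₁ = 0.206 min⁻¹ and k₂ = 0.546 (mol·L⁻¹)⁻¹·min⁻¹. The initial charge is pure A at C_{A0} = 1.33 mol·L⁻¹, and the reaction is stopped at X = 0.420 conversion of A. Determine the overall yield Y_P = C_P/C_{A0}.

C_A = C_{A0}(1−X) = 0.7714 mol·L⁻¹.
Along a PFR/batch, dC_P/dC_A = −r_P/(r_P+r_Q) = −k₁/(k₁+k₂·C_A).
Integrating from C_{A0} to C_A: C_P = (0.206/0.546)·ln[(0.206+0.546·1.33)/(0.206+0.546·0.771)] = 0.3773·ln(0.9322/0.6272) = 0.1495 mol·L⁻¹.
Y_P = C_P/C_{A0} = 0.1495/1.33 = 0.112.

0.112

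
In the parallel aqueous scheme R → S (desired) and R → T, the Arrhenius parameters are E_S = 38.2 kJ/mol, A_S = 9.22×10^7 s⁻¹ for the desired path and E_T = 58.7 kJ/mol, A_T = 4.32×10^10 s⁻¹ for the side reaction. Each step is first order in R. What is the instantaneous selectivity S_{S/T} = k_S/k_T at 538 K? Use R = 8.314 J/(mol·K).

Since both paths have the same order in R, the concentration cancels and S_{S/T} = k_S/k_T = (A_S/A_T)·exp[(E_T−E_S)/(RT)].
(E_T−E_S)/(RT) = (58.7−38.2)×10³/(8.314×538) = 20500/4473 = 4.583.
k_S/k_T = (9.22×10^7/4.32×10^10)·exp(4.583) = 0.002134 × 97.82 = 0.209.

0.209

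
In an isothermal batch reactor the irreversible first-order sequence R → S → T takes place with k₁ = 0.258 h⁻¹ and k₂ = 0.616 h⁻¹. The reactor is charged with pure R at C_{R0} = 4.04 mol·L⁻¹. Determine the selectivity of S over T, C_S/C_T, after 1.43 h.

The intermediate concentration in a first-order A→B→C sequence is C_S = k₁C_{R0}(e^(−k₁t) − e^(−k₂t))/(k₂−k₁).
e^(−k₁t) = e^(−0.258×1.43) = e^(−0.3689) = 0.6915; e^(−k₂t) = e^(−0.8809) = 0.4144.
C_S = 0.258×4.04/(0.616−0.258) × (0.6915−0.4144) = 2.912×0.2770 = 0.8066 mol·L⁻¹.
C_R = C_{R0}e^(−k₁t) = 2.794 mol·L⁻¹, so C_T = C_{R0}−C_R−C_S = 0.4398 mol·L⁻¹; C_S/C_T = 1.83.

1.83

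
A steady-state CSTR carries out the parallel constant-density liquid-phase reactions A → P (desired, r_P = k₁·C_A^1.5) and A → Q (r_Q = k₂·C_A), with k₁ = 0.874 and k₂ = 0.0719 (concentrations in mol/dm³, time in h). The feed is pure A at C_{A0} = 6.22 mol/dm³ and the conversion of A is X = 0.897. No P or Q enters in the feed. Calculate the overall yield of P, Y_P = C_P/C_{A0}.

Exit C_A = C_{A0}(1−X) = 6.22×0.103 = 0.6407 mol/dm³.
Rates in a CSTR are evaluated at the outlet concentration: r_P = 0.874×0.6407^1.5 = 0.4482, r_Q = 0.0719×0.6407 = 0.04606.
Fraction of consumed A going to P: r_P/(r_P+r_Q) = 0.9068.
C_P = 0.9068·C_{A0}·X = 0.9068×6.22×0.897 = 5.06 mol/dm³; Y_P = C_P/C_{A0} = 0.813.

0.813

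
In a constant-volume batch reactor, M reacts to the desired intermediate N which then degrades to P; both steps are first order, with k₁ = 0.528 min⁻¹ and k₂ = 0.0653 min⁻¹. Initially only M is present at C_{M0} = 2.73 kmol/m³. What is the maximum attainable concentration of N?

2.03 kmol/m³

At the optimum, C_{N,max}/C_{M0} = (k₁/k₂)^[k₂/(k₂−k₁)].
= (0.528/0.0653)^(0.0653/(0.0653−0.528)) = (8.086)^(-0.1411) = 0.7446.
C_{N,max} = 0.7446×2.73 = 2.03 kmol/m³.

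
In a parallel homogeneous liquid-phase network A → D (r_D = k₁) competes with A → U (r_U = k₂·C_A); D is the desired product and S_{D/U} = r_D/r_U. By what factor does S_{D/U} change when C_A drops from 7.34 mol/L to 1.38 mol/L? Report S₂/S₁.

5.32

S_{D/U} = (k₁/k₂)·C_A⁻¹, so S₂/S₁ = (C_{A,2}/C_{A,1})⁻¹.
= 7.34/1.38 = 5.32.
Selectivity toward D rises as C_A falls — low-concentration operation is favoured.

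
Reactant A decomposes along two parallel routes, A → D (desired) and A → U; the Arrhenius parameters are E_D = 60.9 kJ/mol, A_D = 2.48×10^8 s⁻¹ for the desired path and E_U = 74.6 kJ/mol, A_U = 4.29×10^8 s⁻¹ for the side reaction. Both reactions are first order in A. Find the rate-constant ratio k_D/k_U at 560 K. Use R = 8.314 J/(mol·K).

11.0

Since both paths have the same order in A, the concentration cancels and S_{D/U} = k_D/k_U = (A_D/A_U)·exp[(E_U−E_D)/(RT)].
(E_U−E_D)/(RT) = (74.6−60.9)×10³/(8.314×560) = 13700/4656 = 2.943.
k_D/k_U = (2.48×10^8/4.29×10^8)·exp(2.943) = 0.5781 × 18.96 = 11.0.
Since E_D < E_U, lowering the temperature improves selectivity toward D.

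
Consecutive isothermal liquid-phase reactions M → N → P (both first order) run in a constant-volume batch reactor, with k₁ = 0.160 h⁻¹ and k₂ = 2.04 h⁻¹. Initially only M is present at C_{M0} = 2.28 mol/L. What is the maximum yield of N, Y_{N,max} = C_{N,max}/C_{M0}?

0.0632

At the optimum, C_{N,max}/C_{M0} = (k₁/k₂)^[k₂/(k₂−k₁)].
= (0.160/2.04)^(2.04/(2.04−0.160)) = (0.07843)^(1.085) = 0.06315.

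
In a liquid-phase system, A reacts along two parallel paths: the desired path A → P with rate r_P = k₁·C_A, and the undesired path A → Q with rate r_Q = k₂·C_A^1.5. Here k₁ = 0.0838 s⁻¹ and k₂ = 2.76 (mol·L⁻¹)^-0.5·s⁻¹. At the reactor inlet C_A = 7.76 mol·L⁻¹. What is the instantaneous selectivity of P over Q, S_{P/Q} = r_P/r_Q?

0.0109

S_{P/Q} = r_P/r_Q = (k₁·C_A)/(k₂·C_A^1.5) = (k₁/k₂)·C_A^-0.5.
= (0.0838×7.760) / (2.76×7.760^1.5) = 0.6503/59.66 = 0.0109.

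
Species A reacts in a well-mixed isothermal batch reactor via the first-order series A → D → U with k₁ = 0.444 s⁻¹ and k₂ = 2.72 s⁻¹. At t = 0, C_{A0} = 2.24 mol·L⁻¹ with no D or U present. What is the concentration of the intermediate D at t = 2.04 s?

For first-order series with pure A initially, C_D(t) = k₁C_{A0}/(k₂−k₁)·(e^(−k₁t) − e^(−k₂t)).
e^(−k₁t) = e^(−0.444×2.04) = e^(−0.9058) = 0.4042; e^(−k₂t) = e^(−5.549) = 0.003892.
C_D = 0.444×2.24/(2.72−0.444) × (0.4042−0.003892) = 0.4370×0.4003 = 0.1749 mol·L⁻¹.

0.175 mol·L⁻¹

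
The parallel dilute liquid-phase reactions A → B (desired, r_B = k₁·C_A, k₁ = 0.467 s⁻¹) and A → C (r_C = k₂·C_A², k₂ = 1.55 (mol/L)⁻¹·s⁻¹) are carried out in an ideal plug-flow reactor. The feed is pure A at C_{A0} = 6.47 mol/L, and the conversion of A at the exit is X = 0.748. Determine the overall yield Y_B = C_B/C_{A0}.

C_A = C_{A0}(1−X) = 1.630 mol/L.
Along a PFR/batch, dC_B/dC_A = −r_B/(r_B+r_C) = −k₁/(k₁+k₂·C_A).
Integrating from C_{A0} to C_A: C_B = (0.467/1.55)·ln[(0.467+1.55·6.47)/(0.467+1.55·1.63)] = 0.3013·ln(10.50/2.994) = 0.3779 mol/L.
Y_B = C_B/C_{A0} = 0.3779/6.47 = 0.0584.

0.0584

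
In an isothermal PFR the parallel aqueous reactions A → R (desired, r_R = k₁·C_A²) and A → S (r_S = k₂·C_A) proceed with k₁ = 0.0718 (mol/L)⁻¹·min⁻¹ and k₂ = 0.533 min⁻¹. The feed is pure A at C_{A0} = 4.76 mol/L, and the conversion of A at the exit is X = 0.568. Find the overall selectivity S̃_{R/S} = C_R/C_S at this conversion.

C_A = C_{A0}(1−X) = 2.056 mol/L.
Along a PFR/batch, dC_S/dC_A = −r_S/(r_R+r_S) = −k₂/(k₂+k₁·C_A).
Integrating from C_{A0} to C_A: C_S = (0.533/0.0718)·ln[(0.533+0.0718·4.76)/(0.533+0.0718·2.06)] = 7.423·ln(0.8748/0.6806) = 1.863 mol/L.
Then C_R = (C_{A0}−C_A) − C_S = 2.704 − 1.863 = 0.8410 mol/L.
S̃_{R/S} = C_R/C_S = 0.8410/1.863 = 0.452.

0.452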